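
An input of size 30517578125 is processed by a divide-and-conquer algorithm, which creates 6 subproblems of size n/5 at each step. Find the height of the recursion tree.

For divide and conquer with division factor 5:

Problem sizes at each level:
Level 0: 30517578125
Level 1: 6103515625
Level 2: 1220703125
Level 3: 244140625
Level 4: 48828125
Level 5: 9765625
Level 6: 1953125
Level 7: 390625
Level 8: 78125
Level 9: 15625
Level 10: 3125
Level 11: 625
Level 12: 125
Level 13: 25
Level 14: 5
Level 15: 1

The root is level 0 and the size-1 base case is level 15 (the tree spans levels 0 through 15, i.e. 16 levels counting the root), so the depth is the number of divisions: log_5(30517578125) = 15

The recursion tree depth is log_5(30517578125) = 15. At each level, the problem size is divided by 5, so it takes 15 divisions to reduce to a base case of size 1. The algorithm makes 6 recursive calls at each level.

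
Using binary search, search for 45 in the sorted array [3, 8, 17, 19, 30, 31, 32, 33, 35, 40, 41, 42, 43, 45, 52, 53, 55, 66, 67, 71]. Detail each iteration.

Binary search for 45 in [3, 8, 17, 19, 30, 31, 32, 33, 35, 40, 41, 42, 43, 45, 52, 53, 55, 66, 67, 71]:

lo=0, hi=19, mid=9, arr[mid]=40 -> 40 < 45, search right half
lo=10, hi=19, mid=14, arr[mid]=52 -> 52 > 45, search left half
lo=10, hi=13, mid=11, arr[mid]=42 -> 42 < 45, search right half
lo=12, hi=13, mid=12, arr[mid]=43 -> 43 < 45, search right half
lo=13, hi=13, mid=13, arr[mid]=45 -> Found target at index 13!

Binary search finds 45 at index 13 after 5 comparisons. The search repeatedly halves the search space by comparing with the middle element.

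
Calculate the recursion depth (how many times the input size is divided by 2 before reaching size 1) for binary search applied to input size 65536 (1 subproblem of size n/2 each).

For divide and conquer with division factor 2:

Problem sizes at each level:
Level 0: 65536
Level 1: 32768
Level 2: 16384
Level 3: 8192
Level 4: 4096
Level 5: 2048
Level 6: 1024
Level 7: 512
Level 8: 256
Level 9: 128
Level 10: 64
Level 11: 32
Level 12: 16
Level 13: 8
Level 14: 4
Level 15: 2
Level 16: 1

The root is level 0 and the size-1 base case is level 16 (the tree spans levels 0 through 16, i.e. 17 levels counting the root), so the depth is the number of divisions: log_2(65536) = 16

The recursion tree depth is log_2(65536) = 16. At each level, the problem size is divided by 2, so it takes 16 divisions to reduce to a base case of size 1. The algorithm makes 1 recursive call at each level.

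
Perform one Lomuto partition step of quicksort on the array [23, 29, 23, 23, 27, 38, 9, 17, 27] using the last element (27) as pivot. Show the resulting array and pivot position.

Lomuto partition with pivot = 27:

Initial array: [23, 29, 23, 23, 27, 38, 9, 17, 27]

arr[0]=23 <= 27: swap with position 0, array becomes [23, 29, 23, 23, 27, 38, 9, 17, 27]
arr[1]=29 > 27: no swap
arr[2]=23 <= 27: swap with position 1, array becomes [23, 23, 29, 23, 27, 38, 9, 17, 27]
arr[3]=23 <= 27: swap with position 2, array becomes [23, 23, 23, 29, 27, 38, 9, 17, 27]
arr[4]=27 <= 27: swap with position 3, array becomes [23, 23, 23, 27, 29, 38, 9, 17, 27]
arr[5]=38 > 27: no swap
arr[6]=9 <= 27: swap with position 4, array becomes [23, 23, 23, 27, 9, 38, 29, 17, 27]
arr[7]=17 <= 27: swap with position 5, array becomes [23, 23, 23, 27, 9, 17, 29, 38, 27]

Place pivot at position 6: [23, 23, 23, 27, 9, 17, 27, 38, 29]
Pivot position: 6

After partitioning with pivot 27, the array becomes [23, 23, 23, 27, 9, 17, 27, 38, 29]. The pivot is placed at index 6. All elements to the left of the pivot are <= 27, and all elements to the right are > 27.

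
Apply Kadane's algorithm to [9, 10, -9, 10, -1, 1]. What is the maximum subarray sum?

Using Kadane's algorithm on [9, 10, -9, 10, -1, 1]:

Scanning through the array:
Position 1 (value 10): max_ending_here = 19, max_so_far = 19
Position 2 (value -9): max_ending_here = 10, max_so_far = 19
Position 3 (value 10): max_ending_here = 20, max_so_far = 20
Position 4 (value -1): max_ending_here = 19, max_so_far = 20
Position 5 (value 1): max_ending_here = 20, max_so_far = 20

Maximum subarray: [9, 10, -9, 10]
Maximum sum: 20

The maximum subarray is [9, 10, -9, 10] with sum 20. This subarray runs from index 0 to index 3.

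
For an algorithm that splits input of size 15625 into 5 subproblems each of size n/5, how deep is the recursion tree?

For divide and conquer with division factor 5:

Problem sizes at each level:
Level 0: 15625
Level 1: 3125
Level 2: 625
Level 3: 125
Level 4: 25
Level 5: 5
Level 6: 1

The root is level 0 and the size-1 base case is level 6 (the tree spans levels 0 through 6, i.e. 7 levels counting the root), so the depth is the number of divisions: log_5(15625) = 6

The recursion tree depth is log_5(15625) = 6. At each level, the problem size is divided by 5, so it takes 6 divisions to reduce to a base case of size 1. The algorithm makes 5 recursive calls at each level.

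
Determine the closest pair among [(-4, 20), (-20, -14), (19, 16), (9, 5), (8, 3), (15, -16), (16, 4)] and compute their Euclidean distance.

Computing all pairwise distances among 7 points:

d((-4, 20), (-20, -14)) = 37.5766
d((-4, 20), (19, 16)) = 23.3452
d((-4, 20), (9, 5)) = 19.8494
d((-4, 20), (8, 3)) = 20.8087
d((-4, 20), (15, -16)) = 40.7063
d((-4, 20), (16, 4)) = 25.6125
d((-20, -14), (19, 16)) = 49.2037
d((-20, -14), (9, 5)) = 34.6699
d((-20, -14), (8, 3)) = 32.7567
d((-20, -14), (15, -16)) = 35.0571
d((-20, -14), (16, 4)) = 40.2492
d((19, 16), (9, 5)) = 14.8661
d((19, 16), (8, 3)) = 17.0294
d((19, 16), (15, -16)) = 32.249
d((19, 16), (16, 4)) = 12.3693
d((9, 5), (8, 3)) = 2.2361 <-- minimum
d((9, 5), (15, -16)) = 21.8403
d((9, 5), (16, 4)) = 7.0711
d((8, 3), (15, -16)) = 20.2485
d((8, 3), (16, 4)) = 8.0623
d((15, -16), (16, 4)) = 20.025

Closest pair: (9, 5) and (8, 3) with distance 2.2361

The closest pair is (9, 5) and (8, 3) with Euclidean distance 2.2361. For 7 points, brute-force pairwise comparison is shown above. For large n, the divide-and-conquer algorithm (sort by x, recurse on halves, check the dividing strip) achieves O(n log n).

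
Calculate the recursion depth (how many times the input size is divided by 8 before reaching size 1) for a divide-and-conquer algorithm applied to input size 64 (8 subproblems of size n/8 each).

For divide and conquer with division factor 8:

Problem sizes at each level:
Level 0: 64
Level 1: 8
Level 2: 1

The root is level 0 and the size-1 base case is level 2 (the tree spans levels 0 through 2, i.e. 3 levels counting the root), so the depth is the number of divisions: log_8(64) = 2

The recursion tree depth is log_8(64) = 2. At each level, the problem size is divided by 8, so it takes 2 divisions to reduce to a base case of size 1. The algorithm makes 8 recursive calls at each level.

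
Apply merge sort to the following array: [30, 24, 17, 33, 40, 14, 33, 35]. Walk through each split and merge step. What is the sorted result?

Merge sort trace:

Split: [30, 24, 17, 33, 40, 14, 33, 35] -> [30, 24, 17, 33] and [40, 14, 33, 35]
  Split: [30, 24, 17, 33] -> [30, 24] and [17, 33]
    Split: [30, 24] -> [30] and [24]
    Merge: [30] + [24] -> [24, 30]
    Split: [17, 33] -> [17] and [33]
    Merge: [17] + [33] -> [17, 33]
  Merge: [24, 30] + [17, 33] -> [17, 24, 30, 33]
  Split: [40, 14, 33, 35] -> [40, 14] and [33, 35]
    Split: [40, 14] -> [40] and [14]
    Merge: [40] + [14] -> [14, 40]
    Split: [33, 35] -> [33] and [35]
    Merge: [33] + [35] -> [33, 35]
  Merge: [14, 40] + [33, 35] -> [14, 33, 35, 40]
Merge: [17, 24, 30, 33] + [14, 33, 35, 40] -> [14, 17, 24, 30, 33, 33, 35, 40]

Final sorted array: [14, 17, 24, 30, 33, 33, 35, 40]

The merge sort proceeds by recursively splitting the array and merging sorted halves.
After all merges, the sorted array is [14, 17, 24, 30, 33, 33, 35, 40].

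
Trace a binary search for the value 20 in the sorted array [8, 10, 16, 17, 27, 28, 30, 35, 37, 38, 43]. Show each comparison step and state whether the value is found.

Binary search for 20 in [8, 10, 16, 17, 27, 28, 30, 35, 37, 38, 43]:

lo=0, hi=10, mid=5, arr[mid]=28 -> 28 > 20, search left half
lo=0, hi=4, mid=2, arr[mid]=16 -> 16 < 20, search right half
lo=3, hi=4, mid=3, arr[mid]=17 -> 17 < 20, search right half
lo=4, hi=4, mid=4, arr[mid]=27 -> 27 > 20, search left half
lo=4 > hi=3, target 20 not found

Binary search determines that 20 is not in the array after 4 comparisons. The search space was exhausted without finding the target.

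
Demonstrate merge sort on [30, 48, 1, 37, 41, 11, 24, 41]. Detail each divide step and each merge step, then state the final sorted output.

Merge sort trace:

Split: [30, 48, 1, 37, 41, 11, 24, 41] -> [30, 48, 1, 37] and [41, 11, 24, 41]
  Split: [30, 48, 1, 37] -> [30, 48] and [1, 37]
    Split: [30, 48] -> [30] and [48]
    Merge: [30] + [48] -> [30, 48]
    Split: [1, 37] -> [1] and [37]
    Merge: [1] + [37] -> [1, 37]
  Merge: [30, 48] + [1, 37] -> [1, 30, 37, 48]
  Split: [41, 11, 24, 41] -> [41, 11] and [24, 41]
    Split: [41, 11] -> [41] and [11]
    Merge: [41] + [11] -> [11, 41]
    Split: [24, 41] -> [24] and [41]
    Merge: [24] + [41] -> [24, 41]
  Merge: [11, 41] + [24, 41] -> [11, 24, 41, 41]
Merge: [1, 30, 37, 48] + [11, 24, 41, 41] -> [1, 11, 24, 30, 37, 41, 41, 48]

Final sorted array: [1, 11, 24, 30, 37, 41, 41, 48]

The merge sort proceeds by recursively splitting the array and merging sorted halves.
After all merges, the sorted array is [1, 11, 24, 30, 37, 41, 41, 48].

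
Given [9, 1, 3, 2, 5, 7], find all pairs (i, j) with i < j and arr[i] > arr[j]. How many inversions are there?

Finding inversions in [9, 1, 3, 2, 5, 7]:

(0, 1): arr[0]=9 > arr[1]=1
(0, 2): arr[0]=9 > arr[2]=3
(0, 3): arr[0]=9 > arr[3]=2
(0, 4): arr[0]=9 > arr[4]=5
(0, 5): arr[0]=9 > arr[5]=7
(2, 3): arr[2]=3 > arr[3]=2

Total inversions: 6

The array has 6 inversion(s): (0,1), (0,2), (0,3), (0,4), (0,5), (2,3). Each pair (i,j) satisfies i < j and arr[i] > arr[j].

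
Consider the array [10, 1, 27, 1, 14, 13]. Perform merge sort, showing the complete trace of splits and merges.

Merge sort trace:

Split: [10, 1, 27, 1, 14, 13] -> [10, 1, 27] and [1, 14, 13]
  Split: [10, 1, 27] -> [10] and [1, 27]
    Split: [1, 27] -> [1] and [27]
    Merge: [1] + [27] -> [1, 27]
  Merge: [10] + [1, 27] -> [1, 10, 27]
  Split: [1, 14, 13] -> [1] and [14, 13]
    Split: [14, 13] -> [14] and [13]
    Merge: [14] + [13] -> [13, 14]
  Merge: [1] + [13, 14] -> [1, 13, 14]
Merge: [1, 10, 27] + [1, 13, 14] -> [1, 1, 10, 13, 14, 27]

Final sorted array: [1, 1, 10, 13, 14, 27]

The merge sort proceeds by recursively splitting the array and merging sorted halves.
After all merges, the sorted array is [1, 1, 10, 13, 14, 27].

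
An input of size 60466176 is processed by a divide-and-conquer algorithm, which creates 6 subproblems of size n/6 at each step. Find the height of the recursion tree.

For divide and conquer with division factor 6:

Problem sizes at each level:
Level 0: 60466176
Level 1: 10077696
Level 2: 1679616
Level 3: 279936
Level 4: 46656
Level 5: 7776
Level 6: 1296
Level 7: 216
Level 8: 36
Level 9: 6
Level 10: 1

The root is level 0 and the size-1 base case is level 10 (the tree spans levels 0 through 10, i.e. 11 levels counting the root), so the depth is the number of divisions: log_6(60466176) = 10

The recursion tree depth is log_6(60466176) = 10. At each level, the problem size is divided by 6, so it takes 10 divisions to reduce to a base case of size 1. The algorithm makes 6 recursive calls at each level.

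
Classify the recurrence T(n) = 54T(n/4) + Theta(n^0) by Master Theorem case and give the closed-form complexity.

Master Theorem for T(n) = 54T(n/4) + O(n^0):

a = 54, b = 4, c = 0
log_b(a) = log_4(54) = 2.8774

Case 1: c = 0 < log_4(54) = 2.8774
T(n) = O(n^(log_4 54))

For T(n) = 54T(n/4) + O(n^0): log_4(54) = 2.8774. This is Case 1 of the Master Theorem (c < log_b(a), work dominated by leaves), giving O(n^(log_4 54)).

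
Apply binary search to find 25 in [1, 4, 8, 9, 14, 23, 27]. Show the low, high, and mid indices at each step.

Binary search for 25 in [1, 4, 8, 9, 14, 23, 27]:

lo=0, hi=6, mid=3, arr[mid]=9 -> 9 < 25, search right half
lo=4, hi=6, mid=5, arr[mid]=23 -> 23 < 25, search right half
lo=6, hi=6, mid=6, arr[mid]=27 -> 27 > 25, search left half
lo=6 > hi=5, target 25 not found

Binary search determines that 25 is not in the array after 3 comparisons. The search space was exhausted without finding the target.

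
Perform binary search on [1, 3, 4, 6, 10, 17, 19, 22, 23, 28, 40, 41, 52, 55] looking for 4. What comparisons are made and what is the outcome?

Binary search for 4 in [1, 3, 4, 6, 10, 17, 19, 22, 23, 28, 40, 41, 52, 55]:

lo=0, hi=13, mid=6, arr[mid]=19 -> 19 > 4, search left half
lo=0, hi=5, mid=2, arr[mid]=4 -> Found target at index 2!

Binary search finds 4 at index 2 after 2 comparisons. The search repeatedly halves the search space by comparing with the middle element.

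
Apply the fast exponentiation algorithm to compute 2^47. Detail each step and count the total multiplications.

Computing 2^47 by squaring (build up from 2^1; each line after the first costs one multiplication):

2^1 = 2
2^2 = (2^1)^2 = 2^2 = 4
2^4 = (2^2)^2 = 4^2 = 16
2^5 = 2 * 2^4 = 2 * 16 = 32
2^10 = (2^5)^2 = 32^2 = 1024
2^11 = 2 * 2^10 = 2 * 1024 = 2048
2^22 = (2^11)^2 = 2048^2 = 4194304
2^23 = 2 * 2^22 = 2 * 4194304 = 8388608
2^46 = (2^23)^2 = 8388608^2 = 70368744177664
2^47 = 2 * 2^46 = 2 * 70368744177664 = 140737488355328

Result: 140737488355328
Multiplications needed: 9 (9 lines after 2^1)

2^47 = 140737488355328. Using exponentiation by squaring, this requires 9 multiplications. The key idea: if the exponent is even, square the half-power; if odd, multiply by the base once.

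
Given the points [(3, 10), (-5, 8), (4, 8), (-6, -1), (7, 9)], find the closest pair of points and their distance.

Computing all pairwise distances among 5 points:

d((3, 10), (-5, 8)) = 8.2462
d((3, 10), (4, 8)) = 2.2361 <-- minimum
d((3, 10), (-6, -1)) = 14.2127
d((3, 10), (7, 9)) = 4.1231
d((-5, 8), (4, 8)) = 9.0
d((-5, 8), (-6, -1)) = 9.0554
d((-5, 8), (7, 9)) = 12.0416
d((4, 8), (-6, -1)) = 13.4536
d((4, 8), (7, 9)) = 3.1623
d((-6, -1), (7, 9)) = 16.4012

Closest pair: (3, 10) and (4, 8) with distance 2.2361

The closest pair is (3, 10) and (4, 8) with Euclidean distance 2.2361. For 5 points, brute-force pairwise comparison is shown above. For large n, the divide-and-conquer algorithm (sort by x, recurse on halves, check the dividing strip) achieves O(n log n).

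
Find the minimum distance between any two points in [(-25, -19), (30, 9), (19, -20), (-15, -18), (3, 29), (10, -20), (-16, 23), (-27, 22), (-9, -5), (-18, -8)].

Computing all pairwise distances among 10 points:

d((-25, -19), (30, 9)) = 61.7171
d((-25, -19), (19, -20)) = 44.0114
d((-25, -19), (-15, -18)) = 10.0499
d((-25, -19), (3, 29)) = 55.5698
d((-25, -19), (10, -20)) = 35.0143
d((-25, -19), (-16, 23)) = 42.9535
d((-25, -19), (-27, 22)) = 41.0488
d((-25, -19), (-9, -5)) = 21.2603
d((-25, -19), (-18, -8)) = 13.0384
d((30, 9), (19, -20)) = 31.0161
d((30, 9), (-15, -18)) = 52.4786
d((30, 9), (3, 29)) = 33.6006
d((30, 9), (10, -20)) = 35.2278
d((30, 9), (-16, 23)) = 48.0833
d((30, 9), (-27, 22)) = 58.4637
d((30, 9), (-9, -5)) = 41.4367
d((30, 9), (-18, -8)) = 50.9215
d((19, -20), (-15, -18)) = 34.0588
d((19, -20), (3, 29)) = 51.5461
d((19, -20), (10, -20)) = 9.0 <-- minimum
d((19, -20), (-16, 23)) = 55.4437
d((19, -20), (-27, 22)) = 62.2896
d((19, -20), (-9, -5)) = 31.7648
d((19, -20), (-18, -8)) = 38.8973
d((-15, -18), (3, 29)) = 50.3289
d((-15, -18), (10, -20)) = 25.0799
d((-15, -18), (-16, 23)) = 41.0122
d((-15, -18), (-27, 22)) = 41.7612
d((-15, -18), (-9, -5)) = 14.3178
d((-15, -18), (-18, -8)) = 10.4403
d((3, 29), (10, -20)) = 49.4975
d((3, 29), (-16, 23)) = 19.9249
d((3, 29), (-27, 22)) = 30.8058
d((3, 29), (-9, -5)) = 36.0555
d((3, 29), (-18, -8)) = 42.5441
d((10, -20), (-16, 23)) = 50.2494
d((10, -20), (-27, 22)) = 55.9732
d((10, -20), (-9, -5)) = 24.2074
d((10, -20), (-18, -8)) = 30.4631
d((-16, 23), (-27, 22)) = 11.0454
d((-16, 23), (-9, -5)) = 28.8617
d((-16, 23), (-18, -8)) = 31.0644
d((-27, 22), (-9, -5)) = 32.45
d((-27, 22), (-18, -8)) = 31.3209
d((-9, -5), (-18, -8)) = 9.4868

Closest pair: (19, -20) and (10, -20) with distance 9.0

The closest pair is (19, -20) and (10, -20) with Euclidean distance 9.0. For 10 points, brute-force pairwise comparison is shown above. For large n, the divide-and-conquer algorithm (sort by x, recurse on halves, check the dividing strip) achieves O(n log n).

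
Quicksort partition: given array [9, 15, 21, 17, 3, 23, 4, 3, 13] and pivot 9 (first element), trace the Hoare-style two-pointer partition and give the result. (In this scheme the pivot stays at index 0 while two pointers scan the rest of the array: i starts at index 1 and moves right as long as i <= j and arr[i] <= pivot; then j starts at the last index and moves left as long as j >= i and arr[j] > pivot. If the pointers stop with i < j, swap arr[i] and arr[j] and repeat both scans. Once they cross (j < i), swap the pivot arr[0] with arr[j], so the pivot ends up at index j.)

Hoare-style two-pointer partition with pivot = 9:

Initial array: [9, 15, 21, 17, 3, 23, 4, 3, 13]

Pointers start at i = 1, j = 8.
i stops at index 1 (arr[1]=15 > 9), j stops at index 7 (arr[7]=3 <= 9): swap arr[1] and arr[7], array becomes [9, 3, 21, 17, 3, 23, 4, 15, 13]
i stops at index 2 (arr[2]=21 > 9), j stops at index 6 (arr[6]=4 <= 9): swap arr[2] and arr[6], array becomes [9, 3, 4, 17, 3, 23, 21, 15, 13]
i stops at index 3 (arr[3]=17 > 9), j stops at index 4 (arr[4]=3 <= 9): swap arr[3] and arr[4], array becomes [9, 3, 4, 3, 17, 23, 21, 15, 13]
i ends at 4, j ends at 3: the pointers have crossed (j < i), so scanning stops.

Swap pivot arr[0] with arr[3] to place pivot at position 3: [3, 3, 4, 9, 17, 23, 21, 15, 13]
Pivot position: 3

After partitioning with pivot 9, the array becomes [3, 3, 4, 9, 17, 23, 21, 15, 13]. The pivot is placed at index 3. All elements to the left of the pivot are <= 9, and all elements to the right are > 9.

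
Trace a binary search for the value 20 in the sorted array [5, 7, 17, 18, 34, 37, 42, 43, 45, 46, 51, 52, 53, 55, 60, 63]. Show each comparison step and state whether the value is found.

Binary search for 20 in [5, 7, 17, 18, 34, 37, 42, 43, 45, 46, 51, 52, 53, 55, 60, 63]:

lo=0, hi=15, mid=7, arr[mid]=43 -> 43 > 20, search left half
lo=0, hi=6, mid=3, arr[mid]=18 -> 18 < 20, search right half
lo=4, hi=6, mid=5, arr[mid]=37 -> 37 > 20, search left half
lo=4, hi=4, mid=4, arr[mid]=34 -> 34 > 20, search left half
lo=4 > hi=3, target 20 not found

Binary search determines that 20 is not in the array after 4 comparisons. The search space was exhausted without finding the target.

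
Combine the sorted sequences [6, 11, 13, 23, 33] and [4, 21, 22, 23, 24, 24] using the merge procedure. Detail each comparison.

Merging process:

Compare 6 vs 4: take 4 from right. Merged: [4]
Compare 6 vs 21: take 6 from left. Merged: [4, 6]
Compare 11 vs 21: take 11 from left. Merged: [4, 6, 11]
Compare 13 vs 21: take 13 from left. Merged: [4, 6, 11, 13]
Compare 23 vs 21: take 21 from right. Merged: [4, 6, 11, 13, 21]
Compare 23 vs 22: take 22 from right. Merged: [4, 6, 11, 13, 21, 22]
Compare 23 vs 23: take 23 from left. Merged: [4, 6, 11, 13, 21, 22, 23]
Compare 33 vs 23: take 23 from right. Merged: [4, 6, 11, 13, 21, 22, 23, 23]
Compare 33 vs 24: take 24 from right. Merged: [4, 6, 11, 13, 21, 22, 23, 23, 24]
Compare 33 vs 24: take 24 from right. Merged: [4, 6, 11, 13, 21, 22, 23, 23, 24, 24]
Append remaining from left: [33]. Merged: [4, 6, 11, 13, 21, 22, 23, 23, 24, 24, 33]

Final merged array: [4, 6, 11, 13, 21, 22, 23, 23, 24, 24, 33]
Total comparisons: 10

The merged array is [4, 6, 11, 13, 21, 22, 23, 23, 24, 24, 33], requiring 10 comparisons. The merge step runs in O(n) time where n is the total number of elements.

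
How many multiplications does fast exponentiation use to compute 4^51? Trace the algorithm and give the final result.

Computing 4^51 by squaring (build up from 4^1; each line after the first costs one multiplication):

4^1 = 4
4^2 = (4^1)^2 = 4^2 = 16
4^3 = 4 * 4^2 = 4 * 16 = 64
4^6 = (4^3)^2 = 64^2 = 4096
4^12 = (4^6)^2 = 4096^2 = 16777216
4^24 = (4^12)^2 = 16777216^2 = 281474976710656
4^25 = 4 * 4^24 = 4 * 281474976710656 = 1125899906842624
4^50 = (4^25)^2 = 1125899906842624^2 = 1267650600228229401496703205376
4^51 = 4 * 4^50 = 4 * 1267650600228229401496703205376 = 5070602400912917605986812821504

Result: 5070602400912917605986812821504
Multiplications needed: 8 (8 lines after 4^1)

4^51 = 5070602400912917605986812821504. Using exponentiation by squaring, this requires 8 multiplications. The key idea: if the exponent is even, square the half-power; if odd, multiply by the base once.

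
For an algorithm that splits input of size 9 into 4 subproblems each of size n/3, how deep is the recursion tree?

For divide and conquer with division factor 3:

Problem sizes at each level:
Level 0: 9
Level 1: 3
Level 2: 1

The root is level 0 and the size-1 base case is level 2 (the tree spans levels 0 through 2, i.e. 3 levels counting the root), so the depth is the number of divisions: log_3(9) = 2

The recursion tree depth is log_3(9) = 2. At each level, the problem size is divided by 3, so it takes 2 divisions to reduce to a base case of size 1. The algorithm makes 4 recursive calls at each level.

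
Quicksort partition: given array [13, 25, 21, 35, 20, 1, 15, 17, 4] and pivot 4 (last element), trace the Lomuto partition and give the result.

Lomuto partition with pivot = 4:

Initial array: [13, 25, 21, 35, 20, 1, 15, 17, 4]

arr[0]=13 > 4: no swap
arr[1]=25 > 4: no swap
arr[2]=21 > 4: no swap
arr[3]=35 > 4: no swap
arr[4]=20 > 4: no swap
arr[5]=1 <= 4: swap with position 0, array becomes [1, 25, 21, 35, 20, 13, 15, 17, 4]
arr[6]=15 > 4: no swap
arr[7]=17 > 4: no swap

Place pivot at position 1: [1, 4, 21, 35, 20, 13, 15, 17, 25]
Pivot position: 1

After partitioning with pivot 4, the array becomes [1, 4, 21, 35, 20, 13, 15, 17, 25]. The pivot is placed at index 1. All elements to the left of the pivot are <= 4, and all elements to the right are > 4.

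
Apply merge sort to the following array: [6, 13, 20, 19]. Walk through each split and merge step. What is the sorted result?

Merge sort trace:

Split: [6, 13, 20, 19] -> [6, 13] and [20, 19]
  Split: [6, 13] -> [6] and [13]
  Merge: [6] + [13] -> [6, 13]
  Split: [20, 19] -> [20] and [19]
  Merge: [20] + [19] -> [19, 20]
Merge: [6, 13] + [19, 20] -> [6, 13, 19, 20]

Final sorted array: [6, 13, 19, 20]

The merge sort proceeds by recursively splitting the array and merging sorted halves.
After all merges, the sorted array is [6, 13, 19, 20].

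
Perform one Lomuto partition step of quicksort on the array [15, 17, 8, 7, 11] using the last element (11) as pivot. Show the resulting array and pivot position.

Lomuto partition with pivot = 11:

Initial array: [15, 17, 8, 7, 11]

arr[0]=15 > 11: no swap
arr[1]=17 > 11: no swap
arr[2]=8 <= 11: swap with position 0, array becomes [8, 17, 15, 7, 11]
arr[3]=7 <= 11: swap with position 1, array becomes [8, 7, 15, 17, 11]

Place pivot at position 2: [8, 7, 11, 17, 15]
Pivot position: 2

After partitioning with pivot 11, the array becomes [8, 7, 11, 17, 15]. The pivot is placed at index 2. All elements to the left of the pivot are <= 11, and all elements to the right are > 11.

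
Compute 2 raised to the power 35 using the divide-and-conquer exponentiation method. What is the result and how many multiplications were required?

Computing 2^35 by squaring (build up from 2^1; each line after the first costs one multiplication):

2^1 = 2
2^2 = (2^1)^2 = 2^2 = 4
2^4 = (2^2)^2 = 4^2 = 16
2^8 = (2^4)^2 = 16^2 = 256
2^16 = (2^8)^2 = 256^2 = 65536
2^17 = 2 * 2^16 = 2 * 65536 = 131072
2^34 = (2^17)^2 = 131072^2 = 17179869184
2^35 = 2 * 2^34 = 2 * 17179869184 = 34359738368

Result: 34359738368
Multiplications needed: 7 (7 lines after 2^1)

2^35 = 34359738368. Using exponentiation by squaring, this requires 7 multiplications. The key idea: if the exponent is even, square the half-power; if odd, multiply by the base once.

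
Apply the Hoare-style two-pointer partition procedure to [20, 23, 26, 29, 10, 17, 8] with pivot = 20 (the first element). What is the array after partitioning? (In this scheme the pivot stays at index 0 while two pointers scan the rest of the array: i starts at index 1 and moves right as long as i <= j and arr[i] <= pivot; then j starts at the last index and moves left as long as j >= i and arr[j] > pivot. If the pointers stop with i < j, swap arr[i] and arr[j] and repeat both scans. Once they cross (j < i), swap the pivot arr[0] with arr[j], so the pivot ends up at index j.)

Hoare-style two-pointer partition with pivot = 20:

Initial array: [20, 23, 26, 29, 10, 17, 8]

Pointers start at i = 1, j = 6.
i stops at index 1 (arr[1]=23 > 20), j stops at index 6 (arr[6]=8 <= 20): swap arr[1] and arr[6], array becomes [20, 8, 26, 29, 10, 17, 23]
i stops at index 2 (arr[2]=26 > 20), j stops at index 5 (arr[5]=17 <= 20): swap arr[2] and arr[5], array becomes [20, 8, 17, 29, 10, 26, 23]
i stops at index 3 (arr[3]=29 > 20), j stops at index 4 (arr[4]=10 <= 20): swap arr[3] and arr[4], array becomes [20, 8, 17, 10, 29, 26, 23]
i ends at 4, j ends at 3: the pointers have crossed (j < i), so scanning stops.

Swap pivot arr[0] with arr[3] to place pivot at position 3: [10, 8, 17, 20, 29, 26, 23]
Pivot position: 3

After partitioning with pivot 20, the array becomes [10, 8, 17, 20, 29, 26, 23]. The pivot is placed at index 3. All elements to the left of the pivot are <= 20, and all elements to the right are > 20.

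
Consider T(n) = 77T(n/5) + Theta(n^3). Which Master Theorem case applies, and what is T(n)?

Master Theorem for T(n) = 77T(n/5) + O(n^3):

a = 77, b = 5, c = 3
log_b(a) = log_5(77) = 2.6990

Case 3: c = 3 > log_5(77) = 2.6990
T(n) = O(n^3) = O(n^3)

For T(n) = 77T(n/5) + O(n^3): log_5(77) = 2.6990. This is Case 3 of the Master Theorem (c > log_b(a), work dominated by root), giving O(n^3).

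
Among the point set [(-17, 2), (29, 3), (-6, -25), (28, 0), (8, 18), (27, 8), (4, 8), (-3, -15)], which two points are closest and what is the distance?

Computing all pairwise distances among 8 points:

d((-17, 2), (29, 3)) = 46.0109
d((-17, 2), (-6, -25)) = 29.1548
d((-17, 2), (28, 0)) = 45.0444
d((-17, 2), (8, 18)) = 29.6816
d((-17, 2), (27, 8)) = 44.4072
d((-17, 2), (4, 8)) = 21.8403
d((-17, 2), (-3, -15)) = 22.0227
d((29, 3), (-6, -25)) = 44.8219
d((29, 3), (28, 0)) = 3.1623 <-- minimum
d((29, 3), (8, 18)) = 25.807
d((29, 3), (27, 8)) = 5.3852
d((29, 3), (4, 8)) = 25.4951
d((29, 3), (-3, -15)) = 36.7151
d((-6, -25), (28, 0)) = 42.2019
d((-6, -25), (8, 18)) = 45.2217
d((-6, -25), (27, 8)) = 46.669
d((-6, -25), (4, 8)) = 34.4819
d((-6, -25), (-3, -15)) = 10.4403
d((28, 0), (8, 18)) = 26.9072
d((28, 0), (27, 8)) = 8.0623
d((28, 0), (4, 8)) = 25.2982
d((28, 0), (-3, -15)) = 34.4384
d((8, 18), (27, 8)) = 21.4709
d((8, 18), (4, 8)) = 10.7703
d((8, 18), (-3, -15)) = 34.7851
d((27, 8), (4, 8)) = 23.0
d((27, 8), (-3, -15)) = 37.8021
d((4, 8), (-3, -15)) = 24.0416

Closest pair: (29, 3) and (28, 0) with distance 3.1623

The closest pair is (29, 3) and (28, 0) with Euclidean distance 3.1623. For 8 points, brute-force pairwise comparison is shown above. For large n, the divide-and-conquer algorithm (sort by x, recurse on halves, check the dividing strip) achieves O(n log n).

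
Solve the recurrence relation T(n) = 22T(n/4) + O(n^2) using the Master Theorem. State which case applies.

Master Theorem for T(n) = 22T(n/4) + O(n^2):

a = 22, b = 4, c = 2
log_b(a) = log_4(22) = 2.2297

Case 1: c = 2 < log_4(22) = 2.2297
T(n) = O(n^(log_4 22))

For T(n) = 22T(n/4) + O(n^2): log_4(22) = 2.2297. This is Case 1 of the Master Theorem (c < log_b(a), work dominated by leaves), giving O(n^(log_4 22)).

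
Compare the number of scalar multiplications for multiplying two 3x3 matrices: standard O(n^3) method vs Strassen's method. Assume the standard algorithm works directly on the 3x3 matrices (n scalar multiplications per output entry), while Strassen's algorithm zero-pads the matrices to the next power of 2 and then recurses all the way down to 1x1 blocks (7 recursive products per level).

Matrix multiplication for 3x3 matrices:

Strassen's algorithm requires power-of-2 dimensions. Pad 3x3 to 4x4 (next power of 2).

Standard algorithm: 3^3 = 27 multiplications
Strassen's algorithm: 7^(log2(4)) = 7^2 = 49 multiplications
Difference: 27 - 49 = -22 (Strassen uses MORE here due to padding overhead — for small or just-over-power-of-2 n, padding can outweigh the per-level savings)

Standard: 27 multiplications (3^3). Strassen: 49 multiplications (7^2, after padding to 4x4). Strassen reduces 8 recursive multiplications to 7 at each level.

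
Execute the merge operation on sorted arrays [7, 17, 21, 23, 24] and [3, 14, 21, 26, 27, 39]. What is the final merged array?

Merging process:

Compare 7 vs 3: take 3 from right. Merged: [3]
Compare 7 vs 14: take 7 from left. Merged: [3, 7]
Compare 17 vs 14: take 14 from right. Merged: [3, 7, 14]
Compare 17 vs 21: take 17 from left. Merged: [3, 7, 14, 17]
Compare 21 vs 21: take 21 from left. Merged: [3, 7, 14, 17, 21]
Compare 23 vs 21: take 21 from right. Merged: [3, 7, 14, 17, 21, 21]
Compare 23 vs 26: take 23 from left. Merged: [3, 7, 14, 17, 21, 21, 23]
Compare 24 vs 26: take 24 from left. Merged: [3, 7, 14, 17, 21, 21, 23, 24]
Append remaining from right: [26, 27, 39]. Merged: [3, 7, 14, 17, 21, 21, 23, 24, 26, 27, 39]

Final merged array: [3, 7, 14, 17, 21, 21, 23, 24, 26, 27, 39]
Total comparisons: 8

The merged array is [3, 7, 14, 17, 21, 21, 23, 24, 26, 27, 39], requiring 8 comparisons. The merge step runs in O(n) time where n is the total number of elements.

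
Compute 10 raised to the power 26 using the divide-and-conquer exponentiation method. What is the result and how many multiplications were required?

Computing 10^26 by squaring (build up from 10^1; each line after the first costs one multiplication):

10^1 = 10
10^2 = (10^1)^2 = 10^2 = 100
10^3 = 10 * 10^2 = 10 * 100 = 1000
10^6 = (10^3)^2 = 1000^2 = 1000000
10^12 = (10^6)^2 = 1000000^2 = 1000000000000
10^13 = 10 * 10^12 = 10 * 1000000000000 = 10000000000000
10^26 = (10^13)^2 = 10000000000000^2 = 100000000000000000000000000

Result: 100000000000000000000000000
Multiplications needed: 6 (6 lines after 10^1)

10^26 = 100000000000000000000000000. Using exponentiation by squaring, this requires 6 multiplications. The key idea: if the exponent is even, square the half-power; if odd, multiply by the base once.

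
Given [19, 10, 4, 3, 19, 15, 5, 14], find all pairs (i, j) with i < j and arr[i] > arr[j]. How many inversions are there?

Finding inversions in [19, 10, 4, 3, 19, 15, 5, 14]:

(0, 1): arr[0]=19 > arr[1]=10
(0, 2): arr[0]=19 > arr[2]=4
(0, 3): arr[0]=19 > arr[3]=3
(0, 5): arr[0]=19 > arr[5]=15
(0, 6): arr[0]=19 > arr[6]=5
(0, 7): arr[0]=19 > arr[7]=14
(1, 2): arr[1]=10 > arr[2]=4
(1, 3): arr[1]=10 > arr[3]=3
(1, 6): arr[1]=10 > arr[6]=5
(2, 3): arr[2]=4 > arr[3]=3
(4, 5): arr[4]=19 > arr[5]=15
(4, 6): arr[4]=19 > arr[6]=5
(4, 7): arr[4]=19 > arr[7]=14
(5, 6): arr[5]=15 > arr[6]=5
(5, 7): arr[5]=15 > arr[7]=14

Total inversions: 15

The array has 15 inversion(s): (0,1), (0,2), (0,3), (0,5), (0,6), (0,7), (1,2), (1,3), (1,6), (2,3), (4,5), (4,6), (4,7), (5,6), (5,7). Each pair (i,j) satisfies i < j and arr[i] > arr[j].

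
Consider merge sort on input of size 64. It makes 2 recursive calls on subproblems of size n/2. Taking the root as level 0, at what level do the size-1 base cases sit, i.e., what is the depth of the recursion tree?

For divide and conquer with division factor 2:

Problem sizes at each level:
Level 0: 64
Level 1: 32
Level 2: 16
Level 3: 8
Level 4: 4
Level 5: 2
Level 6: 1

The root is level 0 and the size-1 base case is level 6 (the tree spans levels 0 through 6, i.e. 7 levels counting the root), so the depth is the number of divisions: log_2(64) = 6

The recursion tree depth is log_2(64) = 6. At each level, the problem size is divided by 2, so it takes 6 divisions to reduce to a base case of size 1. The algorithm makes 2 recursive calls at each level.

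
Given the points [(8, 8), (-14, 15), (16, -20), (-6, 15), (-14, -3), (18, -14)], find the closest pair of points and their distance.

Computing all pairwise distances among 6 points:

d((8, 8), (-14, 15)) = 23.0868
d((8, 8), (16, -20)) = 29.1204
d((8, 8), (-6, 15)) = 15.6525
d((8, 8), (-14, -3)) = 24.5967
d((8, 8), (18, -14)) = 24.1661
d((-14, 15), (16, -20)) = 46.0977
d((-14, 15), (-6, 15)) = 8.0
d((-14, 15), (-14, -3)) = 18.0
d((-14, 15), (18, -14)) = 43.1856
d((16, -20), (-6, 15)) = 41.3401
d((16, -20), (-14, -3)) = 34.4819
d((16, -20), (18, -14)) = 6.3246 <-- minimum
d((-6, 15), (-14, -3)) = 19.6977
d((-6, 15), (18, -14)) = 37.6431
d((-14, -3), (18, -14)) = 33.8378

Closest pair: (16, -20) and (18, -14) with distance 6.3246

The closest pair is (16, -20) and (18, -14) with Euclidean distance 6.3246. For 6 points, brute-force pairwise comparison is shown above. For large n, the divide-and-conquer algorithm (sort by x, recurse on halves, check the dividing strip) achieves O(n log n).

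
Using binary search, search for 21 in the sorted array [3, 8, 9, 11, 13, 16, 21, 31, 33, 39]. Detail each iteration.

Binary search for 21 in [3, 8, 9, 11, 13, 16, 21, 31, 33, 39]:

lo=0, hi=9, mid=4, arr[mid]=13 -> 13 < 21, search right half
lo=5, hi=9, mid=7, arr[mid]=31 -> 31 > 21, search left half
lo=5, hi=6, mid=5, arr[mid]=16 -> 16 < 21, search right half
lo=6, hi=6, mid=6, arr[mid]=21 -> Found target at index 6!

Binary search finds 21 at index 6 after 4 comparisons. The search repeatedly halves the search space by comparing with the middle element.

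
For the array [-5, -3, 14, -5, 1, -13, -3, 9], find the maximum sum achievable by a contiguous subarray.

Using Kadane's algorithm on [-5, -3, 14, -5, 1, -13, -3, 9]:

Scanning through the array:
Position 1 (value -3): max_ending_here = -3, max_so_far = -3
Position 2 (value 14): max_ending_here = 14, max_so_far = 14
Position 3 (value -5): max_ending_here = 9, max_so_far = 14
Position 4 (value 1): max_ending_here = 10, max_so_far = 14
Position 5 (value -13): max_ending_here = -3, max_so_far = 14
Position 6 (value -3): max_ending_here = -3, max_so_far = 14
Position 7 (value 9): max_ending_here = 9, max_so_far = 14

Maximum subarray: [14]
Maximum sum: 14

The maximum subarray is [14] with sum 14. This subarray runs from index 2 to index 2.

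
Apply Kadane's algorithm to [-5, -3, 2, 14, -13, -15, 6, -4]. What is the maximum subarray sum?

Using Kadane's algorithm on [-5, -3, 2, 14, -13, -15, 6, -4]:

Scanning through the array:
Position 1 (value -3): max_ending_here = -3, max_so_far = -3
Position 2 (value 2): max_ending_here = 2, max_so_far = 2
Position 3 (value 14): max_ending_here = 16, max_so_far = 16
Position 4 (value -13): max_ending_here = 3, max_so_far = 16
Position 5 (value -15): max_ending_here = -12, max_so_far = 16
Position 6 (value 6): max_ending_here = 6, max_so_far = 16
Position 7 (value -4): max_ending_here = 2, max_so_far = 16

Maximum subarray: [2, 14]
Maximum sum: 16

The maximum subarray is [2, 14] with sum 16. This subarray runs from index 2 to index 3.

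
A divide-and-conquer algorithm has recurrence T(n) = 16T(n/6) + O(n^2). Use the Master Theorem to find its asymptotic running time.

Master Theorem for T(n) = 16T(n/6) + O(n^2):

a = 16, b = 6, c = 2
log_b(a) = log_6(16) = 1.5474

Case 3: c = 2 > log_6(16) = 1.5474
T(n) = O(n^2) = O(n^2)

For T(n) = 16T(n/6) + O(n^2): log_6(16) = 1.5474. This is Case 3 of the Master Theorem (c > log_b(a), work dominated by root), giving O(n^2).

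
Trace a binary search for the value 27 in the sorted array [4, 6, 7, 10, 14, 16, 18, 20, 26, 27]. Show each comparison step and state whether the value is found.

Binary search for 27 in [4, 6, 7, 10, 14, 16, 18, 20, 26, 27]:

lo=0, hi=9, mid=4, arr[mid]=14 -> 14 < 27, search right half
lo=5, hi=9, mid=7, arr[mid]=20 -> 20 < 27, search right half
lo=8, hi=9, mid=8, arr[mid]=26 -> 26 < 27, search right half
lo=9, hi=9, mid=9, arr[mid]=27 -> Found target at index 9!

Binary search finds 27 at index 9 after 4 comparisons. The search repeatedly halves the search space by comparing with the middle element.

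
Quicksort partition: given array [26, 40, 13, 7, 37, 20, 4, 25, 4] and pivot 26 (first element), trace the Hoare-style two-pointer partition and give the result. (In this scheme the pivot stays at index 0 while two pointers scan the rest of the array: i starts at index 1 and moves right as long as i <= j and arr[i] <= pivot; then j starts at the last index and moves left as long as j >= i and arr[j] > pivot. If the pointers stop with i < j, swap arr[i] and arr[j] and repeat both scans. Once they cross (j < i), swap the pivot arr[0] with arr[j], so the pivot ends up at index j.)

Hoare-style two-pointer partition with pivot = 26:

Initial array: [26, 40, 13, 7, 37, 20, 4, 25, 4]

Pointers start at i = 1, j = 8.
i stops at index 1 (arr[1]=40 > 26), j stops at index 8 (arr[8]=4 <= 26): swap arr[1] and arr[8], array becomes [26, 4, 13, 7, 37, 20, 4, 25, 40]
i stops at index 4 (arr[4]=37 > 26), j stops at index 7 (arr[7]=25 <= 26): swap arr[4] and arr[7], array becomes [26, 4, 13, 7, 25, 20, 4, 37, 40]
i ends at 7, j ends at 6: the pointers have crossed (j < i), so scanning stops.

Swap pivot arr[0] with arr[6] to place pivot at position 6: [4, 4, 13, 7, 25, 20, 26, 37, 40]
Pivot position: 6

After partitioning with pivot 26, the array becomes [4, 4, 13, 7, 25, 20, 26, 37, 40]. The pivot is placed at index 6. All elements to the left of the pivot are <= 26, and all elements to the right are > 26.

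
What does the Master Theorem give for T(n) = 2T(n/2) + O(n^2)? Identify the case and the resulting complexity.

Master Theorem for T(n) = 2T(n/2) + O(n^2):

a = 2, b = 2, c = 2
log_b(a) = log_2(2) = 1.0000

Case 3: c = 2 > log_2(2) = 1.0000
T(n) = O(n^2) = O(n^2)

For T(n) = 2T(n/2) + O(n^2): log_2(2) = 1.0000. This is Case 3 of the Master Theorem (c > log_b(a), work dominated by root), giving O(n^2).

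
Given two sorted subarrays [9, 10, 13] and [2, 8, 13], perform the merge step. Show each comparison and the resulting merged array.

Merging process:

Compare 9 vs 2: take 2 from right. Merged: [2]
Compare 9 vs 8: take 8 from right. Merged: [2, 8]
Compare 9 vs 13: take 9 from left. Merged: [2, 8, 9]
Compare 10 vs 13: take 10 from left. Merged: [2, 8, 9, 10]
Compare 13 vs 13: take 13 from left. Merged: [2, 8, 9, 10, 13]
Append remaining from right: [13]. Merged: [2, 8, 9, 10, 13, 13]

Final merged array: [2, 8, 9, 10, 13, 13]
Total comparisons: 5

The merged array is [2, 8, 9, 10, 13, 13], requiring 5 comparisons. The merge step runs in O(n) time where n is the total number of elements.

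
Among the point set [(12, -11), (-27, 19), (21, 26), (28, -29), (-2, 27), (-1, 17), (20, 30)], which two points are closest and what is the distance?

Computing all pairwise distances among 7 points:

d((12, -11), (-27, 19)) = 49.2037
d((12, -11), (21, 26)) = 38.0789
d((12, -11), (28, -29)) = 24.0832
d((12, -11), (-2, 27)) = 40.4969
d((12, -11), (-1, 17)) = 30.8707
d((12, -11), (20, 30)) = 41.7732
d((-27, 19), (21, 26)) = 48.5077
d((-27, 19), (28, -29)) = 73.0
d((-27, 19), (-2, 27)) = 26.2488
d((-27, 19), (-1, 17)) = 26.0768
d((-27, 19), (20, 30)) = 48.2701
d((21, 26), (28, -29)) = 55.4437
d((21, 26), (-2, 27)) = 23.0217
d((21, 26), (-1, 17)) = 23.7697
d((21, 26), (20, 30)) = 4.1231 <-- minimum
d((28, -29), (-2, 27)) = 63.5295
d((28, -29), (-1, 17)) = 54.3783
d((28, -29), (20, 30)) = 59.5399
d((-2, 27), (-1, 17)) = 10.0499
d((-2, 27), (20, 30)) = 22.2036
d((-1, 17), (20, 30)) = 24.6982

Closest pair: (21, 26) and (20, 30) with distance 4.1231

The closest pair is (21, 26) and (20, 30) with Euclidean distance 4.1231. For 7 points, brute-force pairwise comparison is shown above. For large n, the divide-and-conquer algorithm (sort by x, recurse on halves, check the dividing strip) achieves O(n log n).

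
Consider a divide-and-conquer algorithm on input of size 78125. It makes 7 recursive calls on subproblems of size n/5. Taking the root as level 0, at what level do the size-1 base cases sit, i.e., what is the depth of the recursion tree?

For divide and conquer with division factor 5:

Problem sizes at each level:
Level 0: 78125
Level 1: 15625
Level 2: 3125
Level 3: 625
Level 4: 125
Level 5: 25
Level 6: 5
Level 7: 1

The root is level 0 and the size-1 base case is level 7 (the tree spans levels 0 through 7, i.e. 8 levels counting the root), so the depth is the number of divisions: log_5(78125) = 7

The recursion tree depth is log_5(78125) = 7. At each level, the problem size is divided by 5, so it takes 7 divisions to reduce to a base case of size 1. The algorithm makes 7 recursive calls at each level.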